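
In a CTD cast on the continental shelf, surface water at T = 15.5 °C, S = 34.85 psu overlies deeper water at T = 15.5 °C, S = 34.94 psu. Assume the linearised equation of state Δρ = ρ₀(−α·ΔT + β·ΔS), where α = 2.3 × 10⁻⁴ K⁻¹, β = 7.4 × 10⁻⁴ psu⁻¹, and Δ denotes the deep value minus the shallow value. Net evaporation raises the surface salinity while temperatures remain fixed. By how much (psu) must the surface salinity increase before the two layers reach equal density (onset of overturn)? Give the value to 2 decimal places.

0.09 psu

Neutral buoyancy requires −α(T_deep − T_surf) + β(S_deep − S_surf′) = 0.
S_surf′ = S_deep − (α/β)·ΔT = 34.94 − (2.3 × 10⁻⁴/7.4 × 10⁻⁴)·(+0.0) = 34.9400 psu.
Increase required: 34.9400 − 34.85 = 0.0900 psu.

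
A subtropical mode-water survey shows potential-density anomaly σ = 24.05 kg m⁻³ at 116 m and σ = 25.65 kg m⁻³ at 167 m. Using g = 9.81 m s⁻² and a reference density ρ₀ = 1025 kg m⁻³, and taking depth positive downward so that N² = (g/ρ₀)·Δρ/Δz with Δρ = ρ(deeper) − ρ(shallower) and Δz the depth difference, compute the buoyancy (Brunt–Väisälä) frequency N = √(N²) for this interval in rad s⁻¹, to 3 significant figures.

Δρ = 1025.65 − 1024.05 = 1.60 kg m⁻³ over Δz = 167 − 116 = 51 m.
N² = (9.81/1025) × (1.60/51) = 3.0026 × 10⁻⁴ s⁻².
N = √(3.0026 × 10⁻⁴) = 0.017328 rad s⁻¹ ≈ 0.0173 rad s⁻¹.

0.0173 rad s⁻¹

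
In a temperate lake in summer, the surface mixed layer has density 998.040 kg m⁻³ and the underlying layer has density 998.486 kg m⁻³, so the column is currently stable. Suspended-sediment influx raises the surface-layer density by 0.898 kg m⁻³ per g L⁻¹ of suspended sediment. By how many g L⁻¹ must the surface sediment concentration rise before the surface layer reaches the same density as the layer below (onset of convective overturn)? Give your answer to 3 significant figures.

0.497 g L⁻¹

Density deficit of the surface layer: 998.486 − 998.040 = 0.446 kg m⁻³.
Required change = 0.446 / 0.898 = 0.497 g L⁻¹.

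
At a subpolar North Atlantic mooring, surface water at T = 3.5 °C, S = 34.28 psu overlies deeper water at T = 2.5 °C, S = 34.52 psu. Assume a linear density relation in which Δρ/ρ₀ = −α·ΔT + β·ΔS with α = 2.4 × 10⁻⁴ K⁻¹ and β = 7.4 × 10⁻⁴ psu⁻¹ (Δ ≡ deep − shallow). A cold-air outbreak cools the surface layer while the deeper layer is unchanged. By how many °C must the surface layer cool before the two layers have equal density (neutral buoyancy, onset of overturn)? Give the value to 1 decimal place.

Neutral buoyancy requires Δρ = 0, i.e. −α(T_deep − T_surf′) + β(S_deep − S_surf) = 0.
T_surf′ = T_deep − (β/α)·ΔS = 2.5 − (7.4 × 10⁻⁴/2.4 × 10⁻⁴)·(+0.24) = 1.760 °C.
Cooling required: 3.5 − (1.760) = 1.740 °C.

1.7 °C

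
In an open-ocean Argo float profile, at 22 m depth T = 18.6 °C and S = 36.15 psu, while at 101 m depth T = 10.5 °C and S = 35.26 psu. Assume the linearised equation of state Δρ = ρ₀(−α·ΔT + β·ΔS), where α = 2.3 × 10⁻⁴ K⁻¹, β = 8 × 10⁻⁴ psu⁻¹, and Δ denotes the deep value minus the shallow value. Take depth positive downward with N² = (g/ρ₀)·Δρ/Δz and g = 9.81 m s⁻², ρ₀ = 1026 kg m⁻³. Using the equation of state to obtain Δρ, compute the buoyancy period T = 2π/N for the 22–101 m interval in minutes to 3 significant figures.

8.76 min

ΔT = -8.1 K, ΔS = -0.89 psu (deep − shallow).
Δρ/ρ₀ = −αΔT + βΔS = 1.863 × 10⁻³ − 7.12 × 10⁻⁴ = 1.151 × 10⁻³, so Δρ ≈ 1.181 kg m⁻³.
N² = (g/ρ₀)·Δρ/Δz = g·(Δρ/ρ₀)/Δz = 9.81 × 1.151 × 10⁻³ / 79 = 1.4293 × 10⁻⁴ s⁻².
N = √(1.4293 × 10⁻⁴) = 0.011955 rad s⁻¹ → T = 2π/N = 525.57 s = 8.7595 min ≈ 8.76 min.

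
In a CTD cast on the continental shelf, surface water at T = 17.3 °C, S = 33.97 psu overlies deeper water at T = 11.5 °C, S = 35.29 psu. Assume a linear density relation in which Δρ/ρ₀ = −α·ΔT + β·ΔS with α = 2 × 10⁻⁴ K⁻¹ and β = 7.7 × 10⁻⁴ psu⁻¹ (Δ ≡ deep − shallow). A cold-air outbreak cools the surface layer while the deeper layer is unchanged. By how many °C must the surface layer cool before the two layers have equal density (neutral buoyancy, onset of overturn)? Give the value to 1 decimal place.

10.9 °C

Neutral buoyancy requires Δρ = 0, i.e. −α(T_deep − T_surf′) + β(S_deep − S_surf) = 0.
T_surf′ = T_deep − (β/α)·ΔS = 11.5 − (7.7 × 10⁻⁴/2 × 10⁻⁴)·(+1.32) = 6.418 °C.
Cooling required: 17.3 − (6.418) = 10.882 °C.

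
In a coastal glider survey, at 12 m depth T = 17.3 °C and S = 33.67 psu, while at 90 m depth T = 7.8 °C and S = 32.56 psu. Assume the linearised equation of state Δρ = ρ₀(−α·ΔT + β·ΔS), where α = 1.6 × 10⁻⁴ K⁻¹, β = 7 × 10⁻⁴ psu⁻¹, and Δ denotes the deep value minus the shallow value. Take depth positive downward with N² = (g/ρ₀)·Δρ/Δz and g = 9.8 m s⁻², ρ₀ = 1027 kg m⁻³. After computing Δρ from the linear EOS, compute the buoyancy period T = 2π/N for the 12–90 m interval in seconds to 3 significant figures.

650 s

ΔT = -9.5 K, ΔS = -1.11 psu (deep − shallow).
Δρ/ρ₀ = −αΔT + βΔS = 1.52 × 10⁻³ − 7.77 × 10⁻⁴ = 7.43 × 10⁻⁴, so Δρ ≈ 0.7631 kg m⁻³.
N² = (g/ρ₀)·Δρ/Δz = g·(Δρ/ρ₀)/Δz = 9.8 × 7.43 × 10⁻⁴ / 78 = 9.3351 × 10⁻⁵ s⁻².
N = √(9.3351 × 10⁻⁵) = 9.6618 × 10⁻³ rad s⁻¹ → T = 2π/N = 650.31 s ≈ 650 s.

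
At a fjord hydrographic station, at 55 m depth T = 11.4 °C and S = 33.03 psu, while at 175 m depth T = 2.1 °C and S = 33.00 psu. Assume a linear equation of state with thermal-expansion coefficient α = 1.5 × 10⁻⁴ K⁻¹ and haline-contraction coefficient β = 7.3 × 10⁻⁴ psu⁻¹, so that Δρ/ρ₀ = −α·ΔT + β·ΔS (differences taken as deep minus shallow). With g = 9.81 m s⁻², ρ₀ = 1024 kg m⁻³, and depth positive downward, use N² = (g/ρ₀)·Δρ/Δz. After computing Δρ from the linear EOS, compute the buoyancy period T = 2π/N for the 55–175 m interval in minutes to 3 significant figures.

ΔT = -9.3 K, ΔS = -0.03 psu (deep − shallow).
Δρ/ρ₀ = −αΔT + βΔS = 1.395 × 10⁻³ − 2.19 × 10⁻⁵ = 1.3731 × 10⁻³, so Δρ ≈ 1.406 kg m⁻³.
N² = (g/ρ₀)·Δρ/Δz = g·(Δρ/ρ₀)/Δz = 9.81 × 1.3731 × 10⁻³ / 120 = 1.1225 × 10⁻⁴ s⁻².
N = √(1.1225 × 10⁻⁴) = 0.010595 rad s⁻¹ → T = 2π/N = 593.03 s = 9.8838 min ≈ 9.88 min.

9.88 min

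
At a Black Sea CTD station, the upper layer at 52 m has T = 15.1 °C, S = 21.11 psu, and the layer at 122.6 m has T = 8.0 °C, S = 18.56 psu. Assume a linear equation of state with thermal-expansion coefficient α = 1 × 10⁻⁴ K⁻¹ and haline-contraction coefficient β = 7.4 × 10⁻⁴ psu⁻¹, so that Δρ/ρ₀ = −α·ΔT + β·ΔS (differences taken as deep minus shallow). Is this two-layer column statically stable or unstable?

unstable

ΔT = 8.0 − 15.1 = -7.1 K and ΔS = 18.56 − 21.11 = -2.55 psu (deep − shallow).
−αΔT = 7.10 × 10⁻⁴; βΔS = -1.887 × 10⁻³; sum Δρ/ρ₀ = -1.177 × 10⁻³.
Δρ/ρ₀ < 0, so Δρ < 0: deeper water is lighter → statically unstable; the column would overturn.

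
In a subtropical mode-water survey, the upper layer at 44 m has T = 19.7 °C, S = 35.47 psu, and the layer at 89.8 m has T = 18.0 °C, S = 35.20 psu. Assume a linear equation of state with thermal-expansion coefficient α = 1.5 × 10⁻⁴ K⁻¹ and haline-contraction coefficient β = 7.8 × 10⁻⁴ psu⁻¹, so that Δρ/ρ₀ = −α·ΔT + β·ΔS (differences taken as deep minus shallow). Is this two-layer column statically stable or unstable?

ΔT = 18.0 − 19.7 = -1.7 K and ΔS = 35.20 − 35.47 = -0.27 psu (deep − shallow).
−αΔT = 2.55 × 10⁻⁴; βΔS = -2.106 × 10⁻⁴; sum Δρ/ρ₀ = 4.44 × 10⁻⁵.
Δρ/ρ₀ > 0, so Δρ > 0: deeper water is denser → statically stable.

stable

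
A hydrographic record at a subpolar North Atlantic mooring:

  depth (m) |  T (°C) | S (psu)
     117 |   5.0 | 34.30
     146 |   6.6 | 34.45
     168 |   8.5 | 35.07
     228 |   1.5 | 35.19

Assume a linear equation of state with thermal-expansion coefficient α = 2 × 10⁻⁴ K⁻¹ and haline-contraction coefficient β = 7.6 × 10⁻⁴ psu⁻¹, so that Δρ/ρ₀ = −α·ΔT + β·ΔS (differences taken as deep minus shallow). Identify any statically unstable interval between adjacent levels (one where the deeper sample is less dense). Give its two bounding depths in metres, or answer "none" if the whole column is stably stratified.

117–146 m

Evaluate Δρ/ρ₀ = −αΔT + βΔS across each adjacent pair:
  117–146 m: −αΔT+βΔS = −(2 × 10⁻⁴)(+1.6)+(7.6 × 10⁻⁴)(+0.15) = -2.1 × 10⁻⁴ → UNSTABLE
  146–168 m: −αΔT+βΔS = −(2 × 10⁻⁴)(+1.9)+(7.6 × 10⁻⁴)(+0.62) = 9.1 × 10⁻⁵ → stable
  168–228 m: −αΔT+βΔS = −(2 × 10⁻⁴)(-7.0)+(7.6 × 10⁻⁴)(+0.12) = 1.5 × 10⁻³ → stable
The 117–146 m interval has Δρ < 0: lighter water underlies denser water.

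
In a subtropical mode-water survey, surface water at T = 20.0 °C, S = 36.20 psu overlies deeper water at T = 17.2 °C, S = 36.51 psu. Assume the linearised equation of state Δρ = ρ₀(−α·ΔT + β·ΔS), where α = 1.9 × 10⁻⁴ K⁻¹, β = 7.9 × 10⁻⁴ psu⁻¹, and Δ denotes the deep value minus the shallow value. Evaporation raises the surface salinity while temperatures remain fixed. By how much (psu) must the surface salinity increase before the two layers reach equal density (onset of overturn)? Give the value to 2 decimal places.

Neutral buoyancy requires −α(T_deep − T_surf) + β(S_deep − S_surf′) = 0.
S_surf′ = S_deep − (α/β)·ΔT = 36.51 − (1.9 × 10⁻⁴/7.9 × 10⁻⁴)·(-2.8) = 37.1834 psu.
Increase required: 37.1834 − 36.20 = 0.9834 psu.

0.98 psu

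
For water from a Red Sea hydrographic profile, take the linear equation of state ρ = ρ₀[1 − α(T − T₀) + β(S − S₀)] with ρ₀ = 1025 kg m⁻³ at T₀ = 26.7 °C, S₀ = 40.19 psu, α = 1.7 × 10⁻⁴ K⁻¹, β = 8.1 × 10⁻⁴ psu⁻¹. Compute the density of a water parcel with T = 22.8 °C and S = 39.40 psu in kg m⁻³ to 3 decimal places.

1025.024 kg m⁻³

T − T₀ = -3.9 K, S − S₀ = -0.79 psu.
Bracket = 1 − α·(-3.9) + β·(-0.79) = 1 + (2.31 × 10⁻⁵) = 1.0000231.
ρ = 1025 × 1.0000231 = 1025.024 kg m⁻³.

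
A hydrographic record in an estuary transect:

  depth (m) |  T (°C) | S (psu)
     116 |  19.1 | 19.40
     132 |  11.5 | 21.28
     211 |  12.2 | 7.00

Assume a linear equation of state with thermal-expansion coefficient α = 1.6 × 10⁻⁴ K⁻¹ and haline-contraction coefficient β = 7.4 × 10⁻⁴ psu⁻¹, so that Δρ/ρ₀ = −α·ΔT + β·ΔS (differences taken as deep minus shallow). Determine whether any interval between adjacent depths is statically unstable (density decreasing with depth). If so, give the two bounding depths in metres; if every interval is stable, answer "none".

132–211 m

Evaluate Δρ/ρ₀ = −αΔT + βΔS across each adjacent pair:
  116–132 m: −αΔT+βΔS = −(1.6 × 10⁻⁴)(-7.6)+(7.4 × 10⁻⁴)(+1.88) = 2.6 × 10⁻³ → stable
  132–211 m: −αΔT+βΔS = −(1.6 × 10⁻⁴)(+0.7)+(7.4 × 10⁻⁴)(-14.28) = -0.011 → UNSTABLE
The 132–211 m interval has Δρ < 0: lighter water underlies denser water.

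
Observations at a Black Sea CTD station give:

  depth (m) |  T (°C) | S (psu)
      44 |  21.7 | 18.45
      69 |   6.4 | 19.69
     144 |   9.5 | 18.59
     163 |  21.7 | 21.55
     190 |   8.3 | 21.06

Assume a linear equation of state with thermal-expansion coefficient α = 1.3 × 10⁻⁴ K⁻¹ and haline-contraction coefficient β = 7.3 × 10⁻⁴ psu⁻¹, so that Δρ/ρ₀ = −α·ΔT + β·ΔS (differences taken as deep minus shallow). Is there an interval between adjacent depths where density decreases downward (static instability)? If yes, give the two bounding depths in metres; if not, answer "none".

69–144 m

Evaluate Δρ/ρ₀ = −αΔT + βΔS across each adjacent pair:
  44–69 m: −αΔT+βΔS = −(1.3 × 10⁻⁴)(-15.3)+(7.3 × 10⁻⁴)(+1.24) = 2.9 × 10⁻³ → stable
  69–144 m: −αΔT+βΔS = −(1.3 × 10⁻⁴)(+3.1)+(7.3 × 10⁻⁴)(-1.10) = -1.2 × 10⁻³ → UNSTABLE
  144–163 m: −αΔT+βΔS = −(1.3 × 10⁻⁴)(+12.2)+(7.3 × 10⁻⁴)(+2.96) = 5.7 × 10⁻⁴ → stable
  163–190 m: −αΔT+βΔS = −(1.3 × 10⁻⁴)(-13.4)+(7.3 × 10⁻⁴)(-0.49) = 1.4 × 10⁻³ → stable
The 69–144 m interval has Δρ < 0: lighter water underlies denser water.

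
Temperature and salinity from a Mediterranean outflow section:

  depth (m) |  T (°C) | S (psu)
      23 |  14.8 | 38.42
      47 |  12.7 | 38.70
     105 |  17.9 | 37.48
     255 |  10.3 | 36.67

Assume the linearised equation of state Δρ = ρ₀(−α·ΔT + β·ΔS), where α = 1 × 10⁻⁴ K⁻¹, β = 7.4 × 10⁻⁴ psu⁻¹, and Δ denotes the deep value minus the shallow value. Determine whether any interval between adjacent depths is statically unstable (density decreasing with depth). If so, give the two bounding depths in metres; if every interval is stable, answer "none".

47–105 m

Evaluate Δρ/ρ₀ = −αΔT + βΔS across each adjacent pair:
  23–47 m: −αΔT+βΔS = −(1 × 10⁻⁴)(-2.1)+(7.4 × 10⁻⁴)(+0.28) = 4.2 × 10⁻⁴ → stable
  47–105 m: −αΔT+βΔS = −(1 × 10⁻⁴)(+5.2)+(7.4 × 10⁻⁴)(-1.22) = -1.4 × 10⁻³ → UNSTABLE
  105–255 m: −αΔT+βΔS = −(1 × 10⁻⁴)(-7.6)+(7.4 × 10⁻⁴)(-0.81) = 1.6 × 10⁻⁴ → stable
The 47–105 m interval has Δρ < 0: lighter water underlies denser water.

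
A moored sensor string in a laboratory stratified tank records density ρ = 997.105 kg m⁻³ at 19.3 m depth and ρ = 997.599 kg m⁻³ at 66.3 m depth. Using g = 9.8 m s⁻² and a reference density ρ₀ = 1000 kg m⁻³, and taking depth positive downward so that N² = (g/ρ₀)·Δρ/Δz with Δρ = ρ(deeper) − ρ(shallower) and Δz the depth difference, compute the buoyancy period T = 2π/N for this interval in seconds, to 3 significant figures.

619 s

Δρ = 997.599 − 997.105 = 0.494 kg m⁻³ over Δz = 66.3 − 19.3 = 47 m.
N² = (9.8/1000) × (0.494/47) = 1.0300 × 10⁻⁴ s⁻².
N = √(1.0300 × 10⁻⁴) = 0.010149 rad s⁻¹, so T = 2π/N = 619.09 s ≈ 619 s.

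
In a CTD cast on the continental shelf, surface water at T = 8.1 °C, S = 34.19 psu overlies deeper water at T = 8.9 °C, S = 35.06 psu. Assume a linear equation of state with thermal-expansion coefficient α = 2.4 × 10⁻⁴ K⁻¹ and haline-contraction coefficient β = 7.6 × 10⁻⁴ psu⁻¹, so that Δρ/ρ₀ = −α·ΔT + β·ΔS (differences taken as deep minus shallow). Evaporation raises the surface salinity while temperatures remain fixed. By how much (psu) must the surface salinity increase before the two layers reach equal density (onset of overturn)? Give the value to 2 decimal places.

0.62 psu

Neutral buoyancy requires −α(T_deep − T_surf) + β(S_deep − S_surf′) = 0.
S_surf′ = S_deep − (α/β)·ΔT = 35.06 − (2.4 × 10⁻⁴/7.6 × 10⁻⁴)·(+0.8) = 34.8074 psu.
Increase required: 34.8074 − 34.19 = 0.6174 psu.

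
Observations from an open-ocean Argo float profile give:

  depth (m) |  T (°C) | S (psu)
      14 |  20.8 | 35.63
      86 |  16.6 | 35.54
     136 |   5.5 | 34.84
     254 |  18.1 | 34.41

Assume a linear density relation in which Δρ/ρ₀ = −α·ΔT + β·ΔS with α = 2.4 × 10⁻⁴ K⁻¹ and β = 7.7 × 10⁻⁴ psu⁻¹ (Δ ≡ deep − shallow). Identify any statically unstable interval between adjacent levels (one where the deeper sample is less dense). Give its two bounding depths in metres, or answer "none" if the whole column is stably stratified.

Evaluate Δρ/ρ₀ = −αΔT + βΔS across each adjacent pair:
  14–86 m: −αΔT+βΔS = −(2.4 × 10⁻⁴)(-4.2)+(7.7 × 10⁻⁴)(-0.09) = 9.4 × 10⁻⁴ → stable
  86–136 m: −αΔT+βΔS = −(2.4 × 10⁻⁴)(-11.1)+(7.7 × 10⁻⁴)(-0.70) = 2.1 × 10⁻³ → stable
  136–254 m: −αΔT+βΔS = −(2.4 × 10⁻⁴)(+12.6)+(7.7 × 10⁻⁴)(-0.43) = -3.4 × 10⁻³ → UNSTABLE
The 136–254 m interval has Δρ < 0: lighter water underlies denser water.

136–254 m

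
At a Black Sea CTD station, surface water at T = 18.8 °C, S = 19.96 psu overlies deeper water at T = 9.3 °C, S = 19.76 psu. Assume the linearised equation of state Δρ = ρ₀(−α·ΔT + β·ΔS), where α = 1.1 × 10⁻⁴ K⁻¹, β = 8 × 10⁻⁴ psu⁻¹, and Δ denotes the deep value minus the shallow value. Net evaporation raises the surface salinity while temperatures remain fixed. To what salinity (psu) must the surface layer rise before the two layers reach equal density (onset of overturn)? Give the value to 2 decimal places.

21.07 psu

Neutral buoyancy requires −α(T_deep − T_surf) + β(S_deep − S_surf′) = 0.
S_surf′ = S_deep − (α/β)·ΔT = 19.76 − (1.1 × 10⁻⁴/8 × 10⁻⁴)·(-9.5) = 21.0663 psu.
Increase required: 21.0663 − 19.96 = 1.1063 psu.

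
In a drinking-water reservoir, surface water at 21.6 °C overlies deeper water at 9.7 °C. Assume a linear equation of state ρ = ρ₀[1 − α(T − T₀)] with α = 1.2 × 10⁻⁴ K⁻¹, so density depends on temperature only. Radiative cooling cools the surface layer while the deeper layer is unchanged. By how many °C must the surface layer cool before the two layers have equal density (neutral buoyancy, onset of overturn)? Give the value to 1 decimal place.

11.9 °C

With temperature the only control, equal density requires T_surf′ = T_deep.
T_surf′ = 9.7 °C.
Cooling required: 21.6 − 9.7 = 11.9 °C.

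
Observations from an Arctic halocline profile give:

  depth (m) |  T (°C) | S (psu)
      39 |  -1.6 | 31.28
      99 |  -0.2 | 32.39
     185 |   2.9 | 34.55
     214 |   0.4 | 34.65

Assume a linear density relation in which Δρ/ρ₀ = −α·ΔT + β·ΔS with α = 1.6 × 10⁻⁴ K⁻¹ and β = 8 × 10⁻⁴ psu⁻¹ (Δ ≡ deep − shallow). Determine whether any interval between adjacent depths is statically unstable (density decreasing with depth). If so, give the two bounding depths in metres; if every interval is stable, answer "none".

none

Evaluate Δρ/ρ₀ = −αΔT + βΔS across each adjacent pair:
  39–99 m: −αΔT+βΔS = −(1.6 × 10⁻⁴)(+1.4)+(8 × 10⁻⁴)(+1.11) = 6.6 × 10⁻⁴ → stable
  99–185 m: −αΔT+βΔS = −(1.6 × 10⁻⁴)(+3.1)+(8 × 10⁻⁴)(+2.16) = 1.2 × 10⁻³ → stable
  185–214 m: −αΔT+βΔS = −(1.6 × 10⁻⁴)(-2.5)+(8 × 10⁻⁴)(+0.10) = 4.8 × 10⁻⁴ → stable
Every interval has Δρ > 0: the column is stably stratified throughout.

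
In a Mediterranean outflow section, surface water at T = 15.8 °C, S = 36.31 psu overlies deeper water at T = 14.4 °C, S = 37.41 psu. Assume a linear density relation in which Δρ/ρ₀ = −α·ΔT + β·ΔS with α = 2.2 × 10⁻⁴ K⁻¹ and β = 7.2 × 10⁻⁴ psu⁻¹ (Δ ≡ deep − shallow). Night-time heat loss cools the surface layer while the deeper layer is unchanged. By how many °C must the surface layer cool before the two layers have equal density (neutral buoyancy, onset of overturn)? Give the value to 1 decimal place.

5.0 °C

Neutral buoyancy requires Δρ = 0, i.e. −α(T_deep − T_surf′) + β(S_deep − S_surf) = 0.
T_surf′ = T_deep − (β/α)·ΔS = 14.4 − (7.2 × 10⁻⁴/2.2 × 10⁻⁴)·(+1.10) = 10.800 °C.
Cooling required: 15.8 − (10.800) = 5.000 °C.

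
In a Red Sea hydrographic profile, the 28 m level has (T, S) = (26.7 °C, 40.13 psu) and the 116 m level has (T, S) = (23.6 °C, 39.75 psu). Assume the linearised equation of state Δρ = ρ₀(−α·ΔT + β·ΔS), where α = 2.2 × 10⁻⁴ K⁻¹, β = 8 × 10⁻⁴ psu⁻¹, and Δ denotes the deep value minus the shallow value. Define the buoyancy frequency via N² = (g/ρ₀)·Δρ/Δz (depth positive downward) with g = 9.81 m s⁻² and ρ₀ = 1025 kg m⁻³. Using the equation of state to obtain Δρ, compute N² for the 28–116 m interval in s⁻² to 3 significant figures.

ΔT = -3.1 K, ΔS = -0.38 psu (deep − shallow).
Δρ/ρ₀ = −αΔT + βΔS = 6.82 × 10⁻⁴ − 3.04 × 10⁻⁴ = 3.78 × 10⁻⁴, so Δρ ≈ 0.3875 kg m⁻³.
N² = (g/ρ₀)·Δρ/Δz = g·(Δρ/ρ₀)/Δz = 9.81 × 3.78 × 10⁻⁴ / 88 = 4.2138 × 10⁻⁵ s⁻² ≈ 4.21 × 10⁻⁵ s⁻².

4.21 × 10⁻⁵ s⁻²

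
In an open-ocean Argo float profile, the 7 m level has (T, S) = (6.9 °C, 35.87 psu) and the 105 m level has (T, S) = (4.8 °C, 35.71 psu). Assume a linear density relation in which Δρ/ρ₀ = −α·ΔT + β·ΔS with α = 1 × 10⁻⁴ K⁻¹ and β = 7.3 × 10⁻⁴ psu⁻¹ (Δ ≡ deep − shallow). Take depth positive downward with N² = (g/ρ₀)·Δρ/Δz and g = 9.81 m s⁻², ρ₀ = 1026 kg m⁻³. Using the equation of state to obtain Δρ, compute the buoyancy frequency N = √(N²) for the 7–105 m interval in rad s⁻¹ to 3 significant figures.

3.05 × 10⁻³ rad s⁻¹

ΔT = -2.1 K, ΔS = -0.16 psu (deep − shallow).
Δρ/ρ₀ = −αΔT + βΔS = 2.10 × 10⁻⁴ − 1.168 × 10⁻⁴ = 9.32 × 10⁻⁵, so Δρ ≈ 0.09562 kg m⁻³.
N² = (g/ρ₀)·Δρ/Δz = g·(Δρ/ρ₀)/Δz = 9.81 × 9.32 × 10⁻⁵ / 98 = 9.3295 × 10⁻⁶ s⁻².
N = √(9.3295 × 10⁻⁶) = 3.0544 × 10⁻³ rad s⁻¹ ≈ 3.05 × 10⁻³ rad s⁻¹.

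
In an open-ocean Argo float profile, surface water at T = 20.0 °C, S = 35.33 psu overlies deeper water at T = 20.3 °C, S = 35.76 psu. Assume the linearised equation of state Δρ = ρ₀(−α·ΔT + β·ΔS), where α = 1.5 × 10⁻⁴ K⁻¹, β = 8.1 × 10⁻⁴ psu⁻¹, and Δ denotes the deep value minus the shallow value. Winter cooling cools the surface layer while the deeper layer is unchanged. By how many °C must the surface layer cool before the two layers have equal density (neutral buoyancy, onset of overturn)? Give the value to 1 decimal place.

2.0 °C

Neutral buoyancy requires Δρ = 0, i.e. −α(T_deep − T_surf′) + β(S_deep − S_surf) = 0.
T_surf′ = T_deep − (β/α)·ΔS = 20.3 − (8.1 × 10⁻⁴/1.5 × 10⁻⁴)·(+0.43) = 17.978 °C.
Cooling required: 20.0 − (17.978) = 2.022 °C.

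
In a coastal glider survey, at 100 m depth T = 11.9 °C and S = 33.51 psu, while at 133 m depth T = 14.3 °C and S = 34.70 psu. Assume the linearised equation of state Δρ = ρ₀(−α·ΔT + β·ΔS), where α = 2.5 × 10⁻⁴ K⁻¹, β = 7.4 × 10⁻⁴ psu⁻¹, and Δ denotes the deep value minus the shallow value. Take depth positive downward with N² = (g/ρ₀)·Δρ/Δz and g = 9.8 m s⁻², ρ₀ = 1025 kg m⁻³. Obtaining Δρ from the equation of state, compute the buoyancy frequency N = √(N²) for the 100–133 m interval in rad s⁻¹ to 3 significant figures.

9.13 × 10⁻³ rad s⁻¹

ΔT = +2.4 K, ΔS = +1.19 psu (deep − shallow).
Δρ/ρ₀ = −αΔT + βΔS = -6.00 × 10⁻⁴ + 8.806 × 10⁻⁴ = 2.806 × 10⁻⁴, so Δρ ≈ 0.2876 kg m⁻³.
N² = (g/ρ₀)·Δρ/Δz = g·(Δρ/ρ₀)/Δz = 9.8 × 2.806 × 10⁻⁴ / 33 = 8.3330 × 10⁻⁵ s⁻².
N = √(8.3330 × 10⁻⁵) = 9.1285 × 10⁻³ rad s⁻¹ ≈ 9.13 × 10⁻³ rad s⁻¹.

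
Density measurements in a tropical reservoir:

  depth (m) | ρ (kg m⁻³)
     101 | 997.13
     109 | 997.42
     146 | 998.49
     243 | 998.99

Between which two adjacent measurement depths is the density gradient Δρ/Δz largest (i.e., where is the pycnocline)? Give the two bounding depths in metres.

Compute the density gradient over each adjacent pair:
  101–109 m: Δρ/Δz = 0.29/8 = 0.036 kg m⁻⁴
  109–146 m: Δρ/Δz = 1.07/37 = 0.029 kg m⁻⁴
  146–243 m: Δρ/Δz = 0.50/97 = 5.2 × 10⁻³ kg m⁻⁴
The largest gradient is in the 101–109 m interval — the pycnocline.

101–109 m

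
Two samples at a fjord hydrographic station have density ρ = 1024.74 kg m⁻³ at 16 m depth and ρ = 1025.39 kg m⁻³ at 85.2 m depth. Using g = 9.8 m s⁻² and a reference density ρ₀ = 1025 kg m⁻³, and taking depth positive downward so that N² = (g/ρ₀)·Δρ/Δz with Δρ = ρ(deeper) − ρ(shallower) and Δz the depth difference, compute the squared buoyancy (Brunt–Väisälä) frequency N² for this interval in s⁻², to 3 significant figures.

Δρ = 1025.39 − 1024.74 = 0.65 kg m⁻³ over Δz = 85.2 − 16 = 69.2 m.
N² = (9.8/1025) × (0.65/69.2) = 8.9807 × 10⁻⁵ s⁻² ≈ 8.98 × 10⁻⁵ s⁻².

8.98 × 10⁻⁵ s⁻²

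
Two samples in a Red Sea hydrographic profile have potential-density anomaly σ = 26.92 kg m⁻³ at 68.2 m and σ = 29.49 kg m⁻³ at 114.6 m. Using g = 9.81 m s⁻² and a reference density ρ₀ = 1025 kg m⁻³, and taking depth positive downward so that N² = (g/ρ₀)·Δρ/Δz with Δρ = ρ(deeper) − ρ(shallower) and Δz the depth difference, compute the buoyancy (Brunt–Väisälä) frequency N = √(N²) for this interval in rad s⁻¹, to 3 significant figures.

0.0230 rad s⁻¹

Δρ = 1029.49 − 1026.92 = 2.57 kg m⁻³ over Δz = 114.6 − 68.2 = 46.4 m.
N² = (9.81/1025) × (2.57/46.4) = 5.3010 × 10⁻⁴ s⁻².
N = √(5.3010 × 10⁻⁴) = 0.023024 rad s⁻¹ ≈ 0.0230 rad s⁻¹.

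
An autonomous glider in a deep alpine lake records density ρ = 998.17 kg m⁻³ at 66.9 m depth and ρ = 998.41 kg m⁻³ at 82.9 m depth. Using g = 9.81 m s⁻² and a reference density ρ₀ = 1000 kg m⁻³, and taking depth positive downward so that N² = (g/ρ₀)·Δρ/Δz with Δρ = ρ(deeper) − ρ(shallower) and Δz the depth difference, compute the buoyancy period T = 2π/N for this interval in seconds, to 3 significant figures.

518 s

Δρ = 998.41 − 998.17 = 0.24 kg m⁻³ over Δz = 82.9 − 66.9 = 16 m.
N² = (9.81/1000) × (0.24/16) = 1.4715 × 10⁻⁴ s⁻².
N = √(1.4715 × 10⁻⁴) = 0.012131 rad s⁻¹, so T = 2π/N = 517.94 s ≈ 518 s.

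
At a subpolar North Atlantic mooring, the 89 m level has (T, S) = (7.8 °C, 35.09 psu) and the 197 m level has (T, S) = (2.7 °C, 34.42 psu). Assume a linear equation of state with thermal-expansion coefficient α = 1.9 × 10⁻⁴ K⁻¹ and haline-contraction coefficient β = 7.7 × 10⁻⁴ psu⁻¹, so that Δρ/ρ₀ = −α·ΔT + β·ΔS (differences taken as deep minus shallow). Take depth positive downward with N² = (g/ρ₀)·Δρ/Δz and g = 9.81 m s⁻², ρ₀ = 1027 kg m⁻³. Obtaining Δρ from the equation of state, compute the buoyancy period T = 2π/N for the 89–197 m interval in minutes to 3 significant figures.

16.3 min

ΔT = -5.1 K, ΔS = -0.67 psu (deep − shallow).
Δρ/ρ₀ = −αΔT + βΔS = 9.69 × 10⁻⁴ − 5.159 × 10⁻⁴ = 4.531 × 10⁻⁴, so Δρ ≈ 0.4653 kg m⁻³.
N² = (g/ρ₀)·Δρ/Δz = g·(Δρ/ρ₀)/Δz = 9.81 × 4.531 × 10⁻⁴ / 108 = 4.1157 × 10⁻⁵ s⁻².
N = √(4.1157 × 10⁻⁵) = 6.4154 × 10⁻³ rad s⁻¹ → T = 2π/N = 979.39 s = 16.323 min ≈ 16.3 min.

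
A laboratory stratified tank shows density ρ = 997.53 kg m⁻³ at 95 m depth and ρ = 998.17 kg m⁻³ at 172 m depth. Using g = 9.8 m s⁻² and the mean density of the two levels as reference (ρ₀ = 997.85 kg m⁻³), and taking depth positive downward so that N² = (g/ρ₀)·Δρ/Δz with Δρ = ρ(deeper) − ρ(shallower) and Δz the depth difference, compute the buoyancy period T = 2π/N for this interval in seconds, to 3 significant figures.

695 s

Δρ = 998.17 − 997.53 = 0.64 kg m⁻³ over Δz = 172 − 95 = 77 m.
N² = (9.8/997.85) × (0.64/77) = 8.1630 × 10⁻⁵ s⁻².
N = √(8.1630 × 10⁻⁵) = 9.0349 × 10⁻³ rad s⁻¹, so T = 2π/N = 695.43 s ≈ 695 s.
Since Δρ > 0 the layer is stably stratified.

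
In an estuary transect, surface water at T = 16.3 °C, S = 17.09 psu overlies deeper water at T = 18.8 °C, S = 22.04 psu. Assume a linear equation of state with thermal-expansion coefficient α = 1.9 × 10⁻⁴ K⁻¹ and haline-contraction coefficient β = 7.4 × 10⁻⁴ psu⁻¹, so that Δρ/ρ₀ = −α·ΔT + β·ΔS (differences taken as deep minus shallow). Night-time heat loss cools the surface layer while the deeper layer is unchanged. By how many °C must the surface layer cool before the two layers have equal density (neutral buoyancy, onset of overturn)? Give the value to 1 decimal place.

Neutral buoyancy requires Δρ = 0, i.e. −α(T_deep − T_surf′) + β(S_deep − S_surf) = 0.
T_surf′ = T_deep − (β/α)·ΔS = 18.8 − (7.4 × 10⁻⁴/1.9 × 10⁻⁴)·(+4.95) = -0.479 °C.
Cooling required: 16.3 − (-0.479) = 16.779 °C.

16.8 °C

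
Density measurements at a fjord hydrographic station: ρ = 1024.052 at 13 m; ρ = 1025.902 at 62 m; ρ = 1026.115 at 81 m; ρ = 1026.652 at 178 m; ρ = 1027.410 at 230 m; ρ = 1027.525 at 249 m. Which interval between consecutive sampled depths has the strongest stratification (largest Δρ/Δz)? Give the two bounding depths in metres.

Compute the density gradient over each adjacent pair:
  13–62 m: Δρ/Δz = 1.850/49 = 0.038 kg m⁻⁴
  62–81 m: Δρ/Δz = 0.213/19 = 0.011 kg m⁻⁴
  81–178 m: Δρ/Δz = 0.537/97 = 5.5 × 10⁻³ kg m⁻⁴
  178–230 m: Δρ/Δz = 0.758/52 = 0.015 kg m⁻⁴
  230–249 m: Δρ/Δz = 0.115/19 = 6.1 × 10⁻³ kg m⁻⁴
The largest gradient is in the 13–62 m interval — the pycnocline.

13–62 m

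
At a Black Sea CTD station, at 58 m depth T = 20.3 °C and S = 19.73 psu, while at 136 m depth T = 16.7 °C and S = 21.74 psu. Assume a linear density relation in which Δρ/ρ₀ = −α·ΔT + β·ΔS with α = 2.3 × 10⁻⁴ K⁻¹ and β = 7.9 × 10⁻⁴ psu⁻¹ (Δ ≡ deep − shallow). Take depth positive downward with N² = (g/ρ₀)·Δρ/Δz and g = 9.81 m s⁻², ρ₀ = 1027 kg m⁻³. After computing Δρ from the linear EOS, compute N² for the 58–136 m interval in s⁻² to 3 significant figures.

ΔT = -3.6 K, ΔS = +2.01 psu (deep − shallow).
Δρ/ρ₀ = −αΔT + βΔS = 8.28 × 10⁻⁴ + 1.5879 × 10⁻³ = 2.4159 × 10⁻³, so Δρ ≈ 2.481 kg m⁻³.
N² = (g/ρ₀)·Δρ/Δz = g·(Δρ/ρ₀)/Δz = 9.81 × 2.4159 × 10⁻³ / 78 = 3.0385 × 10⁻⁴ s⁻² ≈ 3.04 × 10⁻⁴ s⁻².

3.04 × 10⁻⁴ s⁻²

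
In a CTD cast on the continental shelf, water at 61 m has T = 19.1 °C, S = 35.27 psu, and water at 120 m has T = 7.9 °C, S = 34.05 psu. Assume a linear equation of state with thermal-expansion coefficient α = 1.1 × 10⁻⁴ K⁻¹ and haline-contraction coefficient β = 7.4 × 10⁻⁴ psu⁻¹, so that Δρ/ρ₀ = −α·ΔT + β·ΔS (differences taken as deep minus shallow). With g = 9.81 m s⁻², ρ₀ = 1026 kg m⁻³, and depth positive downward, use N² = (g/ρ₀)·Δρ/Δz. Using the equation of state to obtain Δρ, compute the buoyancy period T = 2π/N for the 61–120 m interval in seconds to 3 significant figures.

849 s

ΔT = -11.2 K, ΔS = -1.22 psu (deep − shallow).
Δρ/ρ₀ = −αΔT + βΔS = 1.232 × 10⁻³ − 9.028 × 10⁻⁴ = 3.292 × 10⁻⁴, so Δρ ≈ 0.3378 kg m⁻³.
N² = (g/ρ₀)·Δρ/Δz = g·(Δρ/ρ₀)/Δz = 9.81 × 3.292 × 10⁻⁴ / 59 = 5.4736 × 10⁻⁵ s⁻².
N = √(5.4736 × 10⁻⁵) = 7.3984 × 10⁻³ rad s⁻¹ → T = 2π/N = 849.26 s ≈ 849 s.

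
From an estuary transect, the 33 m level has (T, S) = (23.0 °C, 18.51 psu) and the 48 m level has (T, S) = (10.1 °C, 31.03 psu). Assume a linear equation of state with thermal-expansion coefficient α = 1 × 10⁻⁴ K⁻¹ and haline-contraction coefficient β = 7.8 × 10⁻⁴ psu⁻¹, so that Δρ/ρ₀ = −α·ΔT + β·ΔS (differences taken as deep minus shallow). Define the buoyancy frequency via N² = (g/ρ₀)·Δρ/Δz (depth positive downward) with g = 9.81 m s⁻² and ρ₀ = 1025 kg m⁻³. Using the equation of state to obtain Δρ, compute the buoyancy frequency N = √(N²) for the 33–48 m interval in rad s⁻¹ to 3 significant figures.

ΔT = -12.9 K, ΔS = +12.52 psu (deep − shallow).
Δρ/ρ₀ = −αΔT + βΔS = 1.29 × 10⁻³ + 9.7656 × 10⁻³ = 0.0110556, so Δρ ≈ 11.33 kg m⁻³.
N² = (g/ρ₀)·Δρ/Δz = g·(Δρ/ρ₀)/Δz = 9.81 × 0.0110556 / 15 = 7.2304 × 10⁻³ s⁻².
N = √(7.2304 × 10⁻³) = 0.085032 rad s⁻¹ ≈ 0.0850 rad s⁻¹.

0.0850 rad s⁻¹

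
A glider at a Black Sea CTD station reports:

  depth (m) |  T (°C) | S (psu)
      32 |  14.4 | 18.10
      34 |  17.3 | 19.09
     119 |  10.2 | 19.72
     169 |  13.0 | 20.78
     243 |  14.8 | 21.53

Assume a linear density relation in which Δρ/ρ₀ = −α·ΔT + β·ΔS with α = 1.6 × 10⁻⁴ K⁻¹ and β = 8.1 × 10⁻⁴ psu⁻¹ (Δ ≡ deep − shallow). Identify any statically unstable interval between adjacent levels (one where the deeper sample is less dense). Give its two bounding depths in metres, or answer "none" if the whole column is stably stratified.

none

Evaluate Δρ/ρ₀ = −αΔT + βΔS across each adjacent pair:
  32–34 m: −αΔT+βΔS = −(1.6 × 10⁻⁴)(+2.9)+(8.1 × 10⁻⁴)(+0.99) = 3.4 × 10⁻⁴ → stable
  34–119 m: −αΔT+βΔS = −(1.6 × 10⁻⁴)(-7.1)+(8.1 × 10⁻⁴)(+0.63) = 1.6 × 10⁻³ → stable
  119–169 m: −αΔT+βΔS = −(1.6 × 10⁻⁴)(+2.8)+(8.1 × 10⁻⁴)(+1.06) = 4.1 × 10⁻⁴ → stable
  169–243 m: −αΔT+βΔS = −(1.6 × 10⁻⁴)(+1.8)+(8.1 × 10⁻⁴)(+0.75) = 3.2 × 10⁻⁴ → stable
Every interval has Δρ > 0: the column is stably stratified throughout.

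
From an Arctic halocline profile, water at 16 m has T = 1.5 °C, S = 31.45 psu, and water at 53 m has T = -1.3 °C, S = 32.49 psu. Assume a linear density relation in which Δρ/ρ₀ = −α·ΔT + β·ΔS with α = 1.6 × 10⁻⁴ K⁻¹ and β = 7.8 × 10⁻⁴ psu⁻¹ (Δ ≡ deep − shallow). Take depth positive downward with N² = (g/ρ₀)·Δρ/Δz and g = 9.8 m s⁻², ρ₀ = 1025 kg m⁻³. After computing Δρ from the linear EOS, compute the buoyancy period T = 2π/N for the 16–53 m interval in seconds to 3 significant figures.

ΔT = -2.8 K, ΔS = +1.04 psu (deep − shallow).
Δρ/ρ₀ = −αΔT + βΔS = 4.48 × 10⁻⁴ + 8.112 × 10⁻⁴ = 1.2592 × 10⁻³, so Δρ ≈ 1.291 kg m⁻³.
N² = (g/ρ₀)·Δρ/Δz = g·(Δρ/ρ₀)/Δz = 9.8 × 1.2592 × 10⁻³ / 37 = 3.3352 × 10⁻⁴ s⁻².
N = √(3.3352 × 10⁻⁴) = 0.018263 rad s⁻¹ → T = 2π/N = 344.04 s ≈ 344 s.

344 s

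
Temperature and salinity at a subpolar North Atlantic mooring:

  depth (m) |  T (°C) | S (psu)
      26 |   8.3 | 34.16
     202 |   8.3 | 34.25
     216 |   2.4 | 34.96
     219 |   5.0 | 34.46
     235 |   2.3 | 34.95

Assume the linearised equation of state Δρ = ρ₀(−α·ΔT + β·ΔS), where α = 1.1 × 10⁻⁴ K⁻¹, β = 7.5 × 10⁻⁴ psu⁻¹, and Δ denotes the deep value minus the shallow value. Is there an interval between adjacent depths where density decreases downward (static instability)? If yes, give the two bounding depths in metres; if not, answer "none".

216–219 m

Evaluate Δρ/ρ₀ = −αΔT + βΔS across each adjacent pair:
  26–202 m: −αΔT+βΔS = −(1.1 × 10⁻⁴)(+0.0)+(7.5 × 10⁻⁴)(+0.09) = 6.8 × 10⁻⁵ → stable
  202–216 m: −αΔT+βΔS = −(1.1 × 10⁻⁴)(-5.9)+(7.5 × 10⁻⁴)(+0.71) = 1.2 × 10⁻³ → stable
  216–219 m: −αΔT+βΔS = −(1.1 × 10⁻⁴)(+2.6)+(7.5 × 10⁻⁴)(-0.50) = -6.6 × 10⁻⁴ → UNSTABLE
  219–235 m: −αΔT+βΔS = −(1.1 × 10⁻⁴)(-2.7)+(7.5 × 10⁻⁴)(+0.49) = 6.6 × 10⁻⁴ → stable
The 216–219 m interval has Δρ < 0: lighter water underlies denser water.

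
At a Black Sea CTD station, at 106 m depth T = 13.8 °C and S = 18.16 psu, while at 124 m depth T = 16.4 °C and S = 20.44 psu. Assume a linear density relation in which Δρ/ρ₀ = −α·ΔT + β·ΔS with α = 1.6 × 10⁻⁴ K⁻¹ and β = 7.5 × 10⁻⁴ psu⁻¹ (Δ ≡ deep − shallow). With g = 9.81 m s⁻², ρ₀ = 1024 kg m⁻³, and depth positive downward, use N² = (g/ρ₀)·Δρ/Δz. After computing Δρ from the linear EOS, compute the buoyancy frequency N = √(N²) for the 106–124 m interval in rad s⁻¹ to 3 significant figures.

ΔT = +2.6 K, ΔS = +2.28 psu (deep − shallow).
Δρ/ρ₀ = −αΔT + βΔS = -4.16 × 10⁻⁴ + 1.71 × 10⁻³ = 1.294 × 10⁻³, so Δρ ≈ 1.325 kg m⁻³.
N² = (g/ρ₀)·Δρ/Δz = g·(Δρ/ρ₀)/Δz = 9.81 × 1.294 × 10⁻³ / 18 = 7.0523 × 10⁻⁴ s⁻².
N = √(7.0523 × 10⁻⁴) = 0.026556 rad s⁻¹ ≈ 0.0266 rad s⁻¹.

0.0266 rad s⁻¹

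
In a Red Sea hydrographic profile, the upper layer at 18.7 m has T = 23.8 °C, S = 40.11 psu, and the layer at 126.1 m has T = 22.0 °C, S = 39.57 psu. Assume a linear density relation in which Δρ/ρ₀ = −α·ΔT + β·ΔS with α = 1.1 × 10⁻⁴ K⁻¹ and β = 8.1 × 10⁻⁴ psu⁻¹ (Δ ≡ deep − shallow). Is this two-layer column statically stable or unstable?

ΔT = 22.0 − 23.8 = -1.8 K and ΔS = 39.57 − 40.11 = -0.54 psu (deep − shallow).
−αΔT = 1.98 × 10⁻⁴; βΔS = -4.374 × 10⁻⁴; sum Δρ/ρ₀ = -2.394 × 10⁻⁴.
Δρ/ρ₀ < 0, so Δρ < 0: deeper water is lighter → statically unstable; the column would overturn.

unstable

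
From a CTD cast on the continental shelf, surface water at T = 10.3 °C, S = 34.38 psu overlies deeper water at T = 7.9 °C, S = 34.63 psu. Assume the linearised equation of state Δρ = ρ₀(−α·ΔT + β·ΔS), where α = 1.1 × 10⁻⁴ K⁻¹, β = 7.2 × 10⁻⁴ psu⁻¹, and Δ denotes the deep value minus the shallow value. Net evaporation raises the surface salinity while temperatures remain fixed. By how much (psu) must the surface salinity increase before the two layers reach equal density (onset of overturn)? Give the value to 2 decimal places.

Neutral buoyancy requires −α(T_deep − T_surf) + β(S_deep − S_surf′) = 0.
S_surf′ = S_deep − (α/β)·ΔT = 34.63 − (1.1 × 10⁻⁴/7.2 × 10⁻⁴)·(-2.4) = 34.9967 psu.
Increase required: 34.9967 − 34.38 = 0.6167 psu.

0.62 psu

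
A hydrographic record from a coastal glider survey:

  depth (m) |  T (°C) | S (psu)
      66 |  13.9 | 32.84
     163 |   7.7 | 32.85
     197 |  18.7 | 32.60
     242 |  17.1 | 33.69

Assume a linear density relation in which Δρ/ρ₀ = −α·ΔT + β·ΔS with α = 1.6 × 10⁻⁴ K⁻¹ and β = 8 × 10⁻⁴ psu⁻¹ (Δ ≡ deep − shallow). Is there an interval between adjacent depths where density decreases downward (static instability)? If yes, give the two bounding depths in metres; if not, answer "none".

Evaluate Δρ/ρ₀ = −αΔT + βΔS across each adjacent pair:
  66–163 m: −αΔT+βΔS = −(1.6 × 10⁻⁴)(-6.2)+(8 × 10⁻⁴)(+0.01) = 1.0 × 10⁻³ → stable
  163–197 m: −αΔT+βΔS = −(1.6 × 10⁻⁴)(+11.0)+(8 × 10⁻⁴)(-0.25) = -2.0 × 10⁻³ → UNSTABLE
  197–242 m: −αΔT+βΔS = −(1.6 × 10⁻⁴)(-1.6)+(8 × 10⁻⁴)(+1.09) = 1.1 × 10⁻³ → stable
The 163–197 m interval has Δρ < 0: lighter water underlies denser water.

163–197 m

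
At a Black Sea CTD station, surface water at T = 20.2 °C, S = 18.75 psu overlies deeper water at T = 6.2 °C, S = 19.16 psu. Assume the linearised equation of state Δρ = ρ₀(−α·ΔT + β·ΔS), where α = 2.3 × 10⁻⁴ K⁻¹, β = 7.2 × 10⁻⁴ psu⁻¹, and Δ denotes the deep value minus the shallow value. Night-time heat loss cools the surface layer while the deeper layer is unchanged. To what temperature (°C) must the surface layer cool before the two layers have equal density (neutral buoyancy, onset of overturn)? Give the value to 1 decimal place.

Neutral buoyancy requires Δρ = 0, i.e. −α(T_deep − T_surf′) + β(S_deep − S_surf) = 0.
T_surf′ = T_deep − (β/α)·ΔS = 6.2 − (7.2 × 10⁻⁴/2.3 × 10⁻⁴)·(+0.41) = 4.917 °C.
Cooling required: 20.2 − (4.917) = 15.283 °C.

4.9 °C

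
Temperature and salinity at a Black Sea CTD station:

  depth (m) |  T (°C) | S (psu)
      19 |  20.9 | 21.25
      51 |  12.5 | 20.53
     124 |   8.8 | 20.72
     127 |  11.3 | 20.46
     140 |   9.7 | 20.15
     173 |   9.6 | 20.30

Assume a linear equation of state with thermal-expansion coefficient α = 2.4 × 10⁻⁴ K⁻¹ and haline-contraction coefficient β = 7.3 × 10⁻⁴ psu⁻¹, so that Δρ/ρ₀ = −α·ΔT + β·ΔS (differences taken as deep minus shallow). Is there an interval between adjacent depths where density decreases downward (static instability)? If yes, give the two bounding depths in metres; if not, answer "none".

Evaluate Δρ/ρ₀ = −αΔT + βΔS across each adjacent pair:
  19–51 m: −αΔT+βΔS = −(2.4 × 10⁻⁴)(-8.4)+(7.3 × 10⁻⁴)(-0.72) = 1.5 × 10⁻³ → stable
  51–124 m: −αΔT+βΔS = −(2.4 × 10⁻⁴)(-3.7)+(7.3 × 10⁻⁴)(+0.19) = 1.0 × 10⁻³ → stable
  124–127 m: −αΔT+βΔS = −(2.4 × 10⁻⁴)(+2.5)+(7.3 × 10⁻⁴)(-0.26) = -7.9 × 10⁻⁴ → UNSTABLE
  127–140 m: −αΔT+βΔS = −(2.4 × 10⁻⁴)(-1.6)+(7.3 × 10⁻⁴)(-0.31) = 1.6 × 10⁻⁴ → stable
  140–173 m: −αΔT+βΔS = −(2.4 × 10⁻⁴)(-0.1)+(7.3 × 10⁻⁴)(+0.15) = 1.3 × 10⁻⁴ → stable
The 124–127 m interval has Δρ < 0: lighter water underlies denser water.

124–127 m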